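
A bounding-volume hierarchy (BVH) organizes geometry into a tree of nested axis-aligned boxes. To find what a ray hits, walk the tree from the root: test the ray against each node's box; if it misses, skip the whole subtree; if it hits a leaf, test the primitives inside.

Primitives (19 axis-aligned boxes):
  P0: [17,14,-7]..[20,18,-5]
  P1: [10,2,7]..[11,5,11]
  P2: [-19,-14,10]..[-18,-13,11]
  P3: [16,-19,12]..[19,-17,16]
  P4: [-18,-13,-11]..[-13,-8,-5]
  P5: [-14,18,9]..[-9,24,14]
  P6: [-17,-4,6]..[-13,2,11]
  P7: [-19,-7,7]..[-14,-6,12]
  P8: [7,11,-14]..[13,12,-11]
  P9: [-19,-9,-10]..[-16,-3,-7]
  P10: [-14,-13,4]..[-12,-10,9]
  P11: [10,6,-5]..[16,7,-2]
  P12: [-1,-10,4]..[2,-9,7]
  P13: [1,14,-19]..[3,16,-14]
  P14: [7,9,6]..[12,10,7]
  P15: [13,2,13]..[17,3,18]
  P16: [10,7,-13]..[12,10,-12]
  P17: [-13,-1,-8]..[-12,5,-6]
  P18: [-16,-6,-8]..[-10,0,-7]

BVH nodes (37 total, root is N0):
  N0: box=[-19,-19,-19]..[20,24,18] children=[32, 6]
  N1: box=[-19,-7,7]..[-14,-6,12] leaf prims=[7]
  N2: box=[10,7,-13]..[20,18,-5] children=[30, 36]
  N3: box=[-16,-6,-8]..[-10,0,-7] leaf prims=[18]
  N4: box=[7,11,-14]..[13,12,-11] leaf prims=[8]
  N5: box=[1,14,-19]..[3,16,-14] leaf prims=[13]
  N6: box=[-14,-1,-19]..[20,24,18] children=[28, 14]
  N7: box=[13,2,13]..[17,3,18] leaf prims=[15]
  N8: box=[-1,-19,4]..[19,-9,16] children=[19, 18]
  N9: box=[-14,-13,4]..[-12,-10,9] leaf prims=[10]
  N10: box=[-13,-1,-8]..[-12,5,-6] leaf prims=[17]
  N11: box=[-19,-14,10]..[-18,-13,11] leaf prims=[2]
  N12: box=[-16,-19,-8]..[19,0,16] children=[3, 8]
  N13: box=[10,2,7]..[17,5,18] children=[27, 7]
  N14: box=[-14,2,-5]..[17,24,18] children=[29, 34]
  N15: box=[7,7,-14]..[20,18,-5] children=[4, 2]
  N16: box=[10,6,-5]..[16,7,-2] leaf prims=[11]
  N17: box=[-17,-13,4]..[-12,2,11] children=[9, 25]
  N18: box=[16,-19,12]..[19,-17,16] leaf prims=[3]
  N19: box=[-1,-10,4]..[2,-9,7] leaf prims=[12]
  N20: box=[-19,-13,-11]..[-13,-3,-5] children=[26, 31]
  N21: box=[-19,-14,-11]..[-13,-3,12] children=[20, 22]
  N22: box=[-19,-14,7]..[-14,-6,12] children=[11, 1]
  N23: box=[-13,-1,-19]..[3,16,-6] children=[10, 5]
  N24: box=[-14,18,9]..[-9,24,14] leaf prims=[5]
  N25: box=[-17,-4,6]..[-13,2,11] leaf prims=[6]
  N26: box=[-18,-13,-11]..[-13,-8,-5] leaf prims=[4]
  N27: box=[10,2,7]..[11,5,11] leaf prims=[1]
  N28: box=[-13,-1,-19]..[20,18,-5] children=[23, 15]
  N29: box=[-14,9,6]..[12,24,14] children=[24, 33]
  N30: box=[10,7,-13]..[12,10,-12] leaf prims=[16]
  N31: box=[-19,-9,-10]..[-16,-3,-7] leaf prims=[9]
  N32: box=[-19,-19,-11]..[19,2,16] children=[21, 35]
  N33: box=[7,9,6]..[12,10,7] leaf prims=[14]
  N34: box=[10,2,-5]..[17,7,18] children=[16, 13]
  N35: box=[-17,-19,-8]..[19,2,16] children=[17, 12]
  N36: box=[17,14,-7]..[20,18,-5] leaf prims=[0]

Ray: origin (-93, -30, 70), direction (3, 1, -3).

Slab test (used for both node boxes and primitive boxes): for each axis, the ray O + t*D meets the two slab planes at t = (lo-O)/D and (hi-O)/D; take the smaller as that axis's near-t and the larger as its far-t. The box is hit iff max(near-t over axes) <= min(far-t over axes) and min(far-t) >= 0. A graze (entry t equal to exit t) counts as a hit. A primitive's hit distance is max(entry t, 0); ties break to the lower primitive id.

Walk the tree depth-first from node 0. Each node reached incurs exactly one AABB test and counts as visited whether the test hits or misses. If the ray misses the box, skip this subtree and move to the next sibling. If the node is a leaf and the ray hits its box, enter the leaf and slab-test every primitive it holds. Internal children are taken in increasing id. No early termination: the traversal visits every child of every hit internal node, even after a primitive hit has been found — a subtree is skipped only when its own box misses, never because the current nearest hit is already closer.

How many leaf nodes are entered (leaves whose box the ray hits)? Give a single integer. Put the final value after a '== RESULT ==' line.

Trace the traversal:
N0 x:[74/3,113/3] y:[11,54] z:[52/3,89/3] -> hit [74/3,89/3], descend [6, 32]
  N6 x:[79/3,113/3] y:[29,54] z:[52/3,89/3] -> hit [29,89/3], descend [14, 28]
    N14 x:[79/3,110/3] y:[32,54] z:[52/3,25] -> miss, prune
    N28 x:[80/3,113/3] y:[29,48] z:[25,89/3] -> hit [29,89/3], descend [15, 23]
      N15 x:[100/3,113/3] y:[37,48] z:[25,28] -> miss, prune
      N23 x:[80/3,32] y:[29,46] z:[76/3,89/3] -> hit [29,89/3], descend [5, 10]
        N5 x:[94/3,32] y:[44,46] z:[28,89/3] -> miss, prune
        N10 x:[80/3,27] y:[29,35] z:[76/3,26] -> miss, prune
  N32 x:[74/3,112/3] y:[11,32] z:[18,27] -> hit [74/3,27], descend [21, 35]
    N21 x:[74/3,80/3] y:[16,27] z:[58/3,27] -> hit [74/3,80/3], descend [20, 22]
      N20 x:[74/3,80/3] y:[17,27] z:[25,27] -> hit [25,80/3], descend [26, 31]
        N26 x:[25,80/3] y:[17,22] z:[25,27] -> miss, prune
        N31 x:[74/3,77/3] y:[21,27] z:[77/3,80/3] -> hit [77/3,77/3] leaf, test {P9@t=77/3}
      N22 x:[74/3,79/3] y:[16,24] z:[58/3,21] -> miss, prune
    N35 x:[76/3,112/3] y:[11,32] z:[18,26] -> hit [76/3,26], descend [12, 17]
      N12 x:[77/3,112/3] y:[11,30] z:[18,26] -> hit [77/3,26], descend [3, 8]
        N3 x:[77/3,83/3] y:[24,30] z:[77/3,26] -> hit [77/3,26] leaf, test {P18@t=77/3}
        N8 x:[92/3,112/3] y:[11,21] z:[18,22] -> miss, prune
      N17 x:[76/3,27] y:[17,32] z:[59/3,22] -> miss, prune

order=[0, 6, 14, 28, 15, 23, 5, 10, 32, 21, 20, 26, 31, 22, 35, 12, 3, 8, 17]  |boxes|=19  |leaves|=2  hit=P9

== RESULT ==
2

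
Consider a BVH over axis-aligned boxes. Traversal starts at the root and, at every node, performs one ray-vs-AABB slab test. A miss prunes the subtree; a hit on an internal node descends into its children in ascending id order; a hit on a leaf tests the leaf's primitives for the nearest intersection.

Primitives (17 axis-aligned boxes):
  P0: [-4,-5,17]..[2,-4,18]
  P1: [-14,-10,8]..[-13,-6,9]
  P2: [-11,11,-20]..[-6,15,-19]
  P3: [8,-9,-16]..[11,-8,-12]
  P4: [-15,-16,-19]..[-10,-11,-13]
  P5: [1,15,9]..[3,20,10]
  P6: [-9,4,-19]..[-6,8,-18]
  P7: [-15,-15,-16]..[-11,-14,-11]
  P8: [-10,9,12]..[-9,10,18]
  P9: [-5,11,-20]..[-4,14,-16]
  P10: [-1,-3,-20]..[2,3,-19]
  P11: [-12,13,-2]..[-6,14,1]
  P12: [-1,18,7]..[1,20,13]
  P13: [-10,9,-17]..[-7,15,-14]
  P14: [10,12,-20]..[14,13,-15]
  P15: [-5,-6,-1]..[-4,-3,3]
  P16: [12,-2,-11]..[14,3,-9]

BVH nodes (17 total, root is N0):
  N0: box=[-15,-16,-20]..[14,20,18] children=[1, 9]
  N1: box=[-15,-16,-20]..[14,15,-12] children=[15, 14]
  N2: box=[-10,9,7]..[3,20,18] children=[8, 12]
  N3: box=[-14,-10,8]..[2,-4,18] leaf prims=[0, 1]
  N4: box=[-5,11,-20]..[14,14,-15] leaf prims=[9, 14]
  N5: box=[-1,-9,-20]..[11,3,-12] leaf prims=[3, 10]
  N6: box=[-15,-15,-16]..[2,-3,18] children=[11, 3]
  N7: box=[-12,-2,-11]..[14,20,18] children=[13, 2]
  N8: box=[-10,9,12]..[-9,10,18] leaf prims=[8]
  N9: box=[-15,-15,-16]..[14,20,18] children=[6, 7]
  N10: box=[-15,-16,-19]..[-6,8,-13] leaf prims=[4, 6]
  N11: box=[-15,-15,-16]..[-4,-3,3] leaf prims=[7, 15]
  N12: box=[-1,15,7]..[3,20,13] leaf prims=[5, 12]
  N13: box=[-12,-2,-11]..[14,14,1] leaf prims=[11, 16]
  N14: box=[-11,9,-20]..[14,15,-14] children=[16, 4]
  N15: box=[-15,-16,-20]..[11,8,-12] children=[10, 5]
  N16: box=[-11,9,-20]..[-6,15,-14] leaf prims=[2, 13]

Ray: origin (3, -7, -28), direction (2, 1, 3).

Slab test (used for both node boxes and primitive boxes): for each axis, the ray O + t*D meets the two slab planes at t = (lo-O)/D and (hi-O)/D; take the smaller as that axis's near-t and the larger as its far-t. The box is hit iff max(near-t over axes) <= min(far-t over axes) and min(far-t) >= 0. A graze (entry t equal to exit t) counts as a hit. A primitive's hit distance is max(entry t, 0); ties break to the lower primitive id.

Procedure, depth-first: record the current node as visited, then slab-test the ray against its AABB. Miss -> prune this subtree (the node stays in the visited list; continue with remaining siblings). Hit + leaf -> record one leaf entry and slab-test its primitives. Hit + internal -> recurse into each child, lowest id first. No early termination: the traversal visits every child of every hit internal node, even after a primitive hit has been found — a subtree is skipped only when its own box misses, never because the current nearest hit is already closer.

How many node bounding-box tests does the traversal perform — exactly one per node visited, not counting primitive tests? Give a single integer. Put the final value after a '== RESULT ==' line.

Walk:
N0 x:[-9,11/2] y:[-9,27] z:[8/3,46/3] -> hit [8/3,11/2], descend [1, 9]
  N1 x:[-9,11/2] y:[-9,22] z:[8/3,16/3] -> hit [8/3,16/3], descend [14, 15]
    N14 x:[-7,11/2] y:[16,22] z:[8/3,14/3] -> miss, prune
    N15 x:[-9,4] y:[-9,15] z:[8/3,16/3] -> hit [8/3,4], descend [5, 10]
      N5 x:[-2,4] y:[-2,10] z:[8/3,16/3] -> hit [8/3,4] leaf, test {P3(miss), P10(miss)}
      N10 x:[-9,-9/2] y:[-9,15] z:[3,5] -> miss, prune
  N9 x:[-9,11/2] y:[-8,27] z:[4,46/3] -> hit [4,11/2], descend [6, 7]
    N6 x:[-9,-1/2] y:[-8,4] z:[4,46/3] -> miss, prune
    N7 x:[-15/2,11/2] y:[5,27] z:[17/3,46/3] -> miss, prune

Summary -> nodes [0, 1, 14, 15, 5, 10, 9, 6, 7]; box-tests=9; leaf-entries=1; first=miss

== RESULT ==
9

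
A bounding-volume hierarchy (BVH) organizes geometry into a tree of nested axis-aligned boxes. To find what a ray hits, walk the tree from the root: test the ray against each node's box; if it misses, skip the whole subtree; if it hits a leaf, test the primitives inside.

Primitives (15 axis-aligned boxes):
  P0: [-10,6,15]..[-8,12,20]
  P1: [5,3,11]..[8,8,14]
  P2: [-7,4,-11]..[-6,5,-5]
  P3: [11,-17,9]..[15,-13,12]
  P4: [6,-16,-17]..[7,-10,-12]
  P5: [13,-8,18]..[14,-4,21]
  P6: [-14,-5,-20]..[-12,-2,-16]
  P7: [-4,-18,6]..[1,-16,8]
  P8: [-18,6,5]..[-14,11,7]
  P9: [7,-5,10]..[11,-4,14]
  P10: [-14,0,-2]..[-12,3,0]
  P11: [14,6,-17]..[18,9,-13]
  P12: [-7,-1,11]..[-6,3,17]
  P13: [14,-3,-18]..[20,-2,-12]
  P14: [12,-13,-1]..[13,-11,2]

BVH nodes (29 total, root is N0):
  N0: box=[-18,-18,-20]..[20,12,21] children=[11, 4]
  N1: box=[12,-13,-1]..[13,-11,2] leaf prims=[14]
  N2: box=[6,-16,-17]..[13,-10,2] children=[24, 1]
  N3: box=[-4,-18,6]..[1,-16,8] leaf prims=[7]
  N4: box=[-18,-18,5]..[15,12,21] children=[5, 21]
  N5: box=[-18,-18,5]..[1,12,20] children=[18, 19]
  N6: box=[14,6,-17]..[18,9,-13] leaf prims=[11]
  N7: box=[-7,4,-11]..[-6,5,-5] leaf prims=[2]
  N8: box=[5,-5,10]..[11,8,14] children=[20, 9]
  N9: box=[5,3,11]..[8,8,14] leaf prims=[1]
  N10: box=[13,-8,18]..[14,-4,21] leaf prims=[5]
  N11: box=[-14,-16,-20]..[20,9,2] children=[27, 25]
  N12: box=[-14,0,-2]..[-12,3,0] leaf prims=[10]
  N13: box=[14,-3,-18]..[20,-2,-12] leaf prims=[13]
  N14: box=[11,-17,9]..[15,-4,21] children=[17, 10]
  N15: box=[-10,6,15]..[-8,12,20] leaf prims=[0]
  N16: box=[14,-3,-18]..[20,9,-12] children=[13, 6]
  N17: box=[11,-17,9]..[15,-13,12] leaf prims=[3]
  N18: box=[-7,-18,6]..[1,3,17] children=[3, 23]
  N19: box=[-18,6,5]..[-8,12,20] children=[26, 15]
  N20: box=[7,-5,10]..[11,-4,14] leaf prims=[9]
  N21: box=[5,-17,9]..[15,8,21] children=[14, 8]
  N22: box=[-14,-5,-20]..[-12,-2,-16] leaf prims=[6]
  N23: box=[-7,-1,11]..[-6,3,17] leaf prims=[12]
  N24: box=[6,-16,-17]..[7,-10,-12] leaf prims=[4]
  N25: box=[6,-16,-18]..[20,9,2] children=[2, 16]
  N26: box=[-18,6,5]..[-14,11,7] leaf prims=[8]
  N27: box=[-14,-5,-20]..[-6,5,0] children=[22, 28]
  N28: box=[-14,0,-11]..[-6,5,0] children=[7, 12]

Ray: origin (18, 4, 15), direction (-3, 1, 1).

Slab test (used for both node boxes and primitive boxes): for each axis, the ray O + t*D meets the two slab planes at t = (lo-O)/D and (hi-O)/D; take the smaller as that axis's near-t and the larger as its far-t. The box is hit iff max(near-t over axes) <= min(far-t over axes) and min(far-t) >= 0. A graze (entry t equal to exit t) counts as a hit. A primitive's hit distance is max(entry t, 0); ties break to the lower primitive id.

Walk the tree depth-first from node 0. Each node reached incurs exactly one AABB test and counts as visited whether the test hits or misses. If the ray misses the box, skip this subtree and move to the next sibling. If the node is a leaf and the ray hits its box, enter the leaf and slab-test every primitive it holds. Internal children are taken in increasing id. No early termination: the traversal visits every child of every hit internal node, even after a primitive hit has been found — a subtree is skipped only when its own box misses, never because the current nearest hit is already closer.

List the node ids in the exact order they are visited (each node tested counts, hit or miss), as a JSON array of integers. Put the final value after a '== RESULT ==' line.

Traverse from the root:
N0 x:[-2/3,12] y:[-22,8] z:[-35,6] -> hit [-2/3,6], descend [4, 11]
  N4 x:[1,12] y:[-22,8] z:[-10,6] -> hit [1,6], descend [5, 21]
    N5 x:[17/3,12] y:[-22,8] z:[-10,5] -> miss, prune
    N21 x:[1,13/3] y:[-21,4] z:[-6,6] -> hit [1,4], descend [8, 14]
      N8 x:[7/3,13/3] y:[-9,4] z:[-5,-1] -> miss, prune
      N14 x:[1,7/3] y:[-21,-8] z:[-6,6] -> miss, prune
  N11 x:[-2/3,32/3] y:[-20,5] z:[-35,-13] -> miss, prune

7 AABB tests over nodes [0, 4, 5, 21, 8, 14, 11]; 0 leaves entered; closest miss.

== RESULT ==
[0, 4, 5, 21, 8, 14, 11]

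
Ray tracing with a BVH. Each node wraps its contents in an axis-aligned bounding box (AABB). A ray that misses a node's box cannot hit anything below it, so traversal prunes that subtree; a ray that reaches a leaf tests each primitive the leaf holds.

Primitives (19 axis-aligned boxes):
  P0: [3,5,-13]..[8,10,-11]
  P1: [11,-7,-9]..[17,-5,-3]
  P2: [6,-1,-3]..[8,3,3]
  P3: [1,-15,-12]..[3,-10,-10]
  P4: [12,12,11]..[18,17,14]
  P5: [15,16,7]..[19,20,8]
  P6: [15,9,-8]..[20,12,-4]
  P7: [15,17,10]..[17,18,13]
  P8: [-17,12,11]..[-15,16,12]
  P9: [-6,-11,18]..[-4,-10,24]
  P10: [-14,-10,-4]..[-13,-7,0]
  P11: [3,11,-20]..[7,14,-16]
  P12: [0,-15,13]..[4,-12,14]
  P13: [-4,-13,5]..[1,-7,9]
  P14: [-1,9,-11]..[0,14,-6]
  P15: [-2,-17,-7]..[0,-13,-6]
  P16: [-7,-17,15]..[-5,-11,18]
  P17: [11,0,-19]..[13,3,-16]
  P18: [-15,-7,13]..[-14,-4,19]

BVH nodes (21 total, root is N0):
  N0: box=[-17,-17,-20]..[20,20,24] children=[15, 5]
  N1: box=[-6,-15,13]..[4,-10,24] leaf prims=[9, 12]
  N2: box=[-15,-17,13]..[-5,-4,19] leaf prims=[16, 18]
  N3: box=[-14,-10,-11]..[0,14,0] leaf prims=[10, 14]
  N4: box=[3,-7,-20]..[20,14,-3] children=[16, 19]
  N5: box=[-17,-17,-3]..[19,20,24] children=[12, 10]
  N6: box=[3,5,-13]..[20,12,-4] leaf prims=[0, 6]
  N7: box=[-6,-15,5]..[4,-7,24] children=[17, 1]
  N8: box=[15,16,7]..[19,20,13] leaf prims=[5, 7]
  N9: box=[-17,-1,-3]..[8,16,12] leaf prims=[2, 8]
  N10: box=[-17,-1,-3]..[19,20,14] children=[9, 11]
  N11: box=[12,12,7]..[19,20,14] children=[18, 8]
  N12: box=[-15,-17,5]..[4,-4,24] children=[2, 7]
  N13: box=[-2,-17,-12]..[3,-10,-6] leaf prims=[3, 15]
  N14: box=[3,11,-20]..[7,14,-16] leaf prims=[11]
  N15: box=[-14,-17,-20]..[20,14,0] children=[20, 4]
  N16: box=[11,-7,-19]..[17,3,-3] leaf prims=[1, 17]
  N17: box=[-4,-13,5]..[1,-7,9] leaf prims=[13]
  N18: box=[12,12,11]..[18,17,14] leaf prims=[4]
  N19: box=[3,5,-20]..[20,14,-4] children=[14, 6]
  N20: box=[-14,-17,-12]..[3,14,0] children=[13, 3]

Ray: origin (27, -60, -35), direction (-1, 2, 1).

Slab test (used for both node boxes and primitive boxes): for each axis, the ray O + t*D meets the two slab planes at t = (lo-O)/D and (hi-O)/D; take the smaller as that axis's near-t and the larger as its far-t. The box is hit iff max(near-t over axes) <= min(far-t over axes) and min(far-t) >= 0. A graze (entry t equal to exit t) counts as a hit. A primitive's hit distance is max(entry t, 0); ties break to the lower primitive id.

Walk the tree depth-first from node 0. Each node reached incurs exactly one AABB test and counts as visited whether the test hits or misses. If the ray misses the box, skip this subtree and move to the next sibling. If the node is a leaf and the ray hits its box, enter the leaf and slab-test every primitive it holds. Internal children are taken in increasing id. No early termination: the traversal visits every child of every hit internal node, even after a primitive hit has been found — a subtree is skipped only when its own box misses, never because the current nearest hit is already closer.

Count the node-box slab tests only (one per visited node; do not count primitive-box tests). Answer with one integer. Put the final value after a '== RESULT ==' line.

Trace the traversal:
N0 x:[7,44] y:[43/2,40] z:[15,59] -> hit [43/2,40], descend [5, 15]
  N5 x:[8,44] y:[43/2,40] z:[32,59] -> hit [32,40], descend [10, 12]
    N10 x:[8,44] y:[59/2,40] z:[32,49] -> hit [32,40], descend [9, 11]
      N9 x:[19,44] y:[59/2,38] z:[32,47] -> hit [32,38] leaf, test {P2(miss), P8(miss)}
      N11 x:[8,15] y:[36,40] z:[42,49] -> miss, prune
    N12 x:[23,42] y:[43/2,28] z:[40,59] -> miss, prune
  N15 x:[7,41] y:[43/2,37] z:[15,35] -> hit [43/2,35], descend [4, 20]
    N4 x:[7,24] y:[53/2,37] z:[15,32] -> miss, prune
    N20 x:[24,41] y:[43/2,37] z:[23,35] -> hit [24,35], descend [3, 13]
      N3 x:[27,41] y:[25,37] z:[24,35] -> hit [27,35] leaf, test {P10(miss), P14(miss)}
      N13 x:[24,29] y:[43/2,25] z:[23,29] -> hit [24,25] leaf, test {P3@t=24, P15(miss)}

11 AABB tests over nodes [0, 5, 10, 9, 11, 12, 15, 4, 20, 3, 13]; 3 leaves entered; closest P3.

== RESULT ==
11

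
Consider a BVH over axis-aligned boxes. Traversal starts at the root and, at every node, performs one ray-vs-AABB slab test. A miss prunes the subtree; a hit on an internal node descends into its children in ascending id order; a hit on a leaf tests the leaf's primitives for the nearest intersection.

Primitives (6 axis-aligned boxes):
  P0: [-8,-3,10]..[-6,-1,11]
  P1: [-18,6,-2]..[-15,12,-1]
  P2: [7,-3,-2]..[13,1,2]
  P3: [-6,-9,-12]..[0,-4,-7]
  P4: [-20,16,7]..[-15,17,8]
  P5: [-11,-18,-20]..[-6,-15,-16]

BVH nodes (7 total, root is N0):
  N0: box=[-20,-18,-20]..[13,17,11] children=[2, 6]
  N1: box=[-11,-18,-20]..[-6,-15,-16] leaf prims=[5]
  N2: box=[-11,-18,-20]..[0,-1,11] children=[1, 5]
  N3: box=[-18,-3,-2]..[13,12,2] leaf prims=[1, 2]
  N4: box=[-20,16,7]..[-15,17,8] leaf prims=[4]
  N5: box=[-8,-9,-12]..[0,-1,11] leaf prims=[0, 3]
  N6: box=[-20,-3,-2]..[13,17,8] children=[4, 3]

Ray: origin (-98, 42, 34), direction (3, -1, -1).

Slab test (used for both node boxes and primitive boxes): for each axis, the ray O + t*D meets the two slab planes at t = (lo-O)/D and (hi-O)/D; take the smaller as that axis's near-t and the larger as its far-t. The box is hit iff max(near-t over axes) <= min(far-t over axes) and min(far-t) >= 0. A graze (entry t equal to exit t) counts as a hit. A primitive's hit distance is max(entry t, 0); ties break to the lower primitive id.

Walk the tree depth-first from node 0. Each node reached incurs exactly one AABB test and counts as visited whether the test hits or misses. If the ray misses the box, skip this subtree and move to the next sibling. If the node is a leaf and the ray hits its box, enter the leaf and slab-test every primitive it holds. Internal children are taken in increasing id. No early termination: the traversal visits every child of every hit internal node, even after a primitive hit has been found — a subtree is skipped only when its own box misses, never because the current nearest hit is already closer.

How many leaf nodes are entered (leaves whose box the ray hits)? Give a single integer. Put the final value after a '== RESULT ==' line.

Walk:
N0 x:[26,37] y:[25,60] z:[23,54] -> hit [26,37], descend [2, 6]
  N2 x:[29,98/3] y:[43,60] z:[23,54] -> miss, prune
  N6 x:[26,37] y:[25,45] z:[26,36] -> hit [26,36], descend [3, 4]
    N3 x:[80/3,37] y:[30,45] z:[32,36] -> hit [32,36] leaf, test {P1(miss), P2(miss)}
    N4 x:[26,83/3] y:[25,26] z:[26,27] -> hit [26,26] leaf, test {P4@t=26}

Summary -> nodes [0, 2, 6, 3, 4]; box-tests=5; leaf-entries=2; first=P4

== RESULT ==
2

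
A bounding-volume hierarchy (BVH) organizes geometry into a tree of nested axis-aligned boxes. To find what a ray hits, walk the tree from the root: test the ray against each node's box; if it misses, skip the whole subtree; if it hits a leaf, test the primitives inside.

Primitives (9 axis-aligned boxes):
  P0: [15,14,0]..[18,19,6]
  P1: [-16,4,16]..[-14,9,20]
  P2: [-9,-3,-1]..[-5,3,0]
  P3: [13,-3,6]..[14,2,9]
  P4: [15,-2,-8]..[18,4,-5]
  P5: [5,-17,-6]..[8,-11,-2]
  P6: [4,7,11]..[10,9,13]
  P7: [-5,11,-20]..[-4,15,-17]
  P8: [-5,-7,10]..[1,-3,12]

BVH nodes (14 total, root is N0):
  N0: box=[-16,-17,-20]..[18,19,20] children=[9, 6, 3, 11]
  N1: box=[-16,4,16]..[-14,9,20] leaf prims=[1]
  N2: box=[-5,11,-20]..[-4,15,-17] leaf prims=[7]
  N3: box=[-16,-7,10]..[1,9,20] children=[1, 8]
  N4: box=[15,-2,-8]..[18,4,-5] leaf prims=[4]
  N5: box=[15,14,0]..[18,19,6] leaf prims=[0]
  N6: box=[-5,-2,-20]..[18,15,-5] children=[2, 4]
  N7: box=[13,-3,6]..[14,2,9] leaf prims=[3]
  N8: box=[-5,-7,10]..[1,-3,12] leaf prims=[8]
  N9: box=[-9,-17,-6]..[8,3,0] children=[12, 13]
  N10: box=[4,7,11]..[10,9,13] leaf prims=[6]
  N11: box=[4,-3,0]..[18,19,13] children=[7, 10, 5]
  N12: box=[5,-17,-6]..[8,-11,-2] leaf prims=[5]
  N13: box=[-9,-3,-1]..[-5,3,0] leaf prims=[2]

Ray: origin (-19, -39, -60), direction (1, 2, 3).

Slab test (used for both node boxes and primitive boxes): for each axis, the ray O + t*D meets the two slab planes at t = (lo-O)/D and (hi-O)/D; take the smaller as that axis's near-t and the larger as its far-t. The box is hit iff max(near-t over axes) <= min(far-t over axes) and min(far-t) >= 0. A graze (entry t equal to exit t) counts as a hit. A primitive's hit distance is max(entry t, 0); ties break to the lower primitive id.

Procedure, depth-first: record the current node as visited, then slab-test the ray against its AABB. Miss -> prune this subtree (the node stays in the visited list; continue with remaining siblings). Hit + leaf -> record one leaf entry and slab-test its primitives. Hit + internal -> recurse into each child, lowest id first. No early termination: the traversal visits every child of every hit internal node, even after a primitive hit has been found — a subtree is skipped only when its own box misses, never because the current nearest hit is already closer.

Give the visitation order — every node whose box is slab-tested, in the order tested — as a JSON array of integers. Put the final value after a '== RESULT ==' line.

Trace the traversal:
N0 x:[3,37] y:[11,29] z:[40/3,80/3] -> hit [40/3,80/3], descend [3, 6, 9, 11]
  N3 x:[3,20] y:[16,24] z:[70/3,80/3] -> miss, prune
  N6 x:[14,37] y:[37/2,27] z:[40/3,55/3] -> miss, prune
  N9 x:[10,27] y:[11,21] z:[18,20] -> hit [18,20], descend [12, 13]
    N12 x:[24,27] y:[11,14] z:[18,58/3] -> miss, prune
    N13 x:[10,14] y:[18,21] z:[59/3,20] -> miss, prune
  N11 x:[23,37] y:[18,29] z:[20,73/3] -> hit [23,73/3], descend [5, 7, 10]
    N5 x:[34,37] y:[53/2,29] z:[20,22] -> miss, prune
    N7 x:[32,33] y:[18,41/2] z:[22,23] -> miss, prune
    N10 x:[23,29] y:[23,24] z:[71/3,73/3] -> hit [71/3,24] leaf, test {P6@t=71/3}

Summary -> nodes [0, 3, 6, 9, 12, 13, 11, 5, 7, 10]; box-tests=10; leaf-entries=1; first=P6

== RESULT ==
[0, 3, 6, 9, 12, 13, 11, 5, 7, 10]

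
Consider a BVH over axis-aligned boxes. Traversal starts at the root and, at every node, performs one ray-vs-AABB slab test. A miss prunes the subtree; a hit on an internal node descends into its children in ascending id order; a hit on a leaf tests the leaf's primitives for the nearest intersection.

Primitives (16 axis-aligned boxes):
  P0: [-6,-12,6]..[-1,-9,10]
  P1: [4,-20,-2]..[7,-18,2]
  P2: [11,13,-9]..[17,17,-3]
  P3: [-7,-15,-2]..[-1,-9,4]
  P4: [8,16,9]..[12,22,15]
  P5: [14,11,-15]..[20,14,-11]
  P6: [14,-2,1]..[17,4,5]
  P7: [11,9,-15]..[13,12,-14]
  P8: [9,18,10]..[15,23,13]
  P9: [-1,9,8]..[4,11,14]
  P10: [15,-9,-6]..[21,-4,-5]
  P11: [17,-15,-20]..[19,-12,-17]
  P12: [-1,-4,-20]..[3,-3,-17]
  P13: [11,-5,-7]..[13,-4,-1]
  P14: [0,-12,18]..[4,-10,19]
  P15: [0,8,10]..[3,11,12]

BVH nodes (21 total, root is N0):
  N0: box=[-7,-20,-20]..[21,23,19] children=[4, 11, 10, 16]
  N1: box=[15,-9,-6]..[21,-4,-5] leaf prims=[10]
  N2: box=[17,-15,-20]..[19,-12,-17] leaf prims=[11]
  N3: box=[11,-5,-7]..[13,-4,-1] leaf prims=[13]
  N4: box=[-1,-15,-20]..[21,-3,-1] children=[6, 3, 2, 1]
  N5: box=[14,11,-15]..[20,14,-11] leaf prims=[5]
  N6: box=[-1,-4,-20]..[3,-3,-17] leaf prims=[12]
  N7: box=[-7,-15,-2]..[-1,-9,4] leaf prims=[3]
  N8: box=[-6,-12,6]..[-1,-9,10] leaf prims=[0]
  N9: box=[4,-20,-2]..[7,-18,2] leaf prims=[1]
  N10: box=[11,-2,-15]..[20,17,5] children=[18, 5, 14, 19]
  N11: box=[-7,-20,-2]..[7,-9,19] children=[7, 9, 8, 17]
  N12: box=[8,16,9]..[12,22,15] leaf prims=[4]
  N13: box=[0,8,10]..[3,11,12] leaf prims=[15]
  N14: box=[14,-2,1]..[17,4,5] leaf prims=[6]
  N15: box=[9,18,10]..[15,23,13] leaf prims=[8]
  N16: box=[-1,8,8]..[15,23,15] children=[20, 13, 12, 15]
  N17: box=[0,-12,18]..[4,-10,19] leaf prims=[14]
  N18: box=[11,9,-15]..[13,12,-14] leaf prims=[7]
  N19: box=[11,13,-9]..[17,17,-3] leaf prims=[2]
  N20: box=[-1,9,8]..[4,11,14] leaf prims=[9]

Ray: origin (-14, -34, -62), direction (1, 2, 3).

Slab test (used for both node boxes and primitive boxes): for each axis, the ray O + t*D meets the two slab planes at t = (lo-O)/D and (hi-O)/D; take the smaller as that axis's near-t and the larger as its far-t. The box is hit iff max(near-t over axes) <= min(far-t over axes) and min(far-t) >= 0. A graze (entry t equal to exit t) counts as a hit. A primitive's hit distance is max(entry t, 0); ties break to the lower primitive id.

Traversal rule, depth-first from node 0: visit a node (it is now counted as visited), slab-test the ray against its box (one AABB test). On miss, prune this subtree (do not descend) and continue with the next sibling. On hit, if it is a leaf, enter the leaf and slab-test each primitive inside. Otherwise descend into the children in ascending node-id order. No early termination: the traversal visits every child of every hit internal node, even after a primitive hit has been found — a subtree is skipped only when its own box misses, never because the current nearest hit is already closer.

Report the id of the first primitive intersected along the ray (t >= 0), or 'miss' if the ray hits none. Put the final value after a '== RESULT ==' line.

Walk:
N0 x:[7,35] y:[7,57/2] z:[14,27] -> hit [14,27], descend [4, 10, 11, 16]
  N4 x:[13,35] y:[19/2,31/2] z:[14,61/3] -> hit [14,31/2], descend [1, 2, 3, 6]
    N1 x:[29,35] y:[25/2,15] z:[56/3,19] -> miss, prune
    N2 x:[31,33] y:[19/2,11] z:[14,15] -> miss, prune
    N3 x:[25,27] y:[29/2,15] z:[55/3,61/3] -> miss, prune
    N6 x:[13,17] y:[15,31/2] z:[14,15] -> hit [15,15] leaf, test {P12@t=15}
  N10 x:[25,34] y:[16,51/2] z:[47/3,67/3] -> miss, prune
  N11 x:[7,21] y:[7,25/2] z:[20,27] -> miss, prune
  N16 x:[13,29] y:[21,57/2] z:[70/3,77/3] -> hit [70/3,77/3], descend [12, 13, 15, 20]
    N12 x:[22,26] y:[25,28] z:[71/3,77/3] -> hit [25,77/3] leaf, test {P4@t=25}
    N13 x:[14,17] y:[21,45/2] z:[24,74/3] -> miss, prune
    N15 x:[23,29] y:[26,57/2] z:[24,25] -> miss, prune
    N20 x:[13,18] y:[43/2,45/2] z:[70/3,76/3] -> miss, prune

13 AABB tests over nodes [0, 4, 1, 2, 3, 6, 10, 11, 16, 12, 13, 15, 20]; 2 leaves entered; closest P12.

== RESULT ==
12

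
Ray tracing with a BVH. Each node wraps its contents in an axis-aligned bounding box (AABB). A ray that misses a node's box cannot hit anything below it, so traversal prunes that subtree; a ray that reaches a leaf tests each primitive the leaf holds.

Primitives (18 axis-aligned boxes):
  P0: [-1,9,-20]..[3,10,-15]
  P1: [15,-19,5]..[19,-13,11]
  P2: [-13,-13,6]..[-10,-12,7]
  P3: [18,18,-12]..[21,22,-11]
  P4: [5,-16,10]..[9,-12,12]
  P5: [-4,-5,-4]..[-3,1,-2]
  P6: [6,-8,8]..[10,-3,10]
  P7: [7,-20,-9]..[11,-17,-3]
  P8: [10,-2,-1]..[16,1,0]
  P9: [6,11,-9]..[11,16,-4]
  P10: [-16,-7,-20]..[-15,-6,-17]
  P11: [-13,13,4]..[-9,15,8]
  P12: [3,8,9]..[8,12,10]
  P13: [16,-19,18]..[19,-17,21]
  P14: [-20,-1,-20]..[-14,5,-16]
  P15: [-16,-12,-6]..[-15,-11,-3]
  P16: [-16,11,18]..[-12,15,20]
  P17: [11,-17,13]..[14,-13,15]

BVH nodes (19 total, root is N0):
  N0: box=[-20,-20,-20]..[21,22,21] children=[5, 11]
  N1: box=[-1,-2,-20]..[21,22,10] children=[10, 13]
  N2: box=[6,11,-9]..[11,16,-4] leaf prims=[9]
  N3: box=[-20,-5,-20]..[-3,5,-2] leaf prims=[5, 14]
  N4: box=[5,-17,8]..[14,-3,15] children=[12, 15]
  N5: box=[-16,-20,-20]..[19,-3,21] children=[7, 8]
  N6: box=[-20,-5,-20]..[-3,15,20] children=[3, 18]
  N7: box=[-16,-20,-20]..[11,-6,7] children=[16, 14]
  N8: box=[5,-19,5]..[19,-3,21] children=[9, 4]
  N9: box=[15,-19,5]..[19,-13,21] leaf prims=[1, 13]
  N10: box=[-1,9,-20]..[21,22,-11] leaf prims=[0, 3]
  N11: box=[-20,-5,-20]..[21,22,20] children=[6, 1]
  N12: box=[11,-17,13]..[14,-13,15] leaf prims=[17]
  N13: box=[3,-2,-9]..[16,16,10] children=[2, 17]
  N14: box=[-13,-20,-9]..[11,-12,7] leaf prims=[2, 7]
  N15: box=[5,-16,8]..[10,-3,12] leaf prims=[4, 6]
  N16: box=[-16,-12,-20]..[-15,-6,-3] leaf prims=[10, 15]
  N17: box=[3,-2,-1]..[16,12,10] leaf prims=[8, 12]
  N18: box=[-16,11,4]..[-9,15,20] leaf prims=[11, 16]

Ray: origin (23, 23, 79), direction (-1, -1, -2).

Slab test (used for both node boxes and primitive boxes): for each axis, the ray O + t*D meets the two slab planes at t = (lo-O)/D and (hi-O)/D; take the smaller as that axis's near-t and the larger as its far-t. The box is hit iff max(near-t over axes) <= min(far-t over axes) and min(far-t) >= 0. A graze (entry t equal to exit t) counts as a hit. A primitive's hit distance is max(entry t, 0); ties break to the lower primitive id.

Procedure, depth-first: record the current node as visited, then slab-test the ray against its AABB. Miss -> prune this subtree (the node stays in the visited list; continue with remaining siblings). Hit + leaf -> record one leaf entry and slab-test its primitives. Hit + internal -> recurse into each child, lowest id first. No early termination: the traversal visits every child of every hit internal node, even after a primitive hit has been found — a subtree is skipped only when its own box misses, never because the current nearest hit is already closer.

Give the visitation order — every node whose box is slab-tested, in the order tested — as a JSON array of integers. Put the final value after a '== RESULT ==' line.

Traverse from the root:
N0 x:[2,43] y:[1,43] z:[29,99/2] -> hit [29,43], descend [5, 11]
  N5 x:[4,39] y:[26,43] z:[29,99/2] -> hit [29,39], descend [7, 8]
    N7 x:[12,39] y:[29,43] z:[36,99/2] -> hit [36,39], descend [14, 16]
      N14 x:[12,36] y:[35,43] z:[36,44] -> hit [36,36] leaf, test {P2@t=36, P7(miss)}
      N16 x:[38,39] y:[29,35] z:[41,99/2] -> miss, prune
    N8 x:[4,18] y:[26,42] z:[29,37] -> miss, prune
  N11 x:[2,43] y:[1,28] z:[59/2,99/2] -> miss, prune

Visited [0, 5, 7, 14, 16, 8, 11]. Tests: 7 box, 1 leaf. Nearest: P2.

== RESULT ==
[0, 5, 7, 14, 16, 8, 11]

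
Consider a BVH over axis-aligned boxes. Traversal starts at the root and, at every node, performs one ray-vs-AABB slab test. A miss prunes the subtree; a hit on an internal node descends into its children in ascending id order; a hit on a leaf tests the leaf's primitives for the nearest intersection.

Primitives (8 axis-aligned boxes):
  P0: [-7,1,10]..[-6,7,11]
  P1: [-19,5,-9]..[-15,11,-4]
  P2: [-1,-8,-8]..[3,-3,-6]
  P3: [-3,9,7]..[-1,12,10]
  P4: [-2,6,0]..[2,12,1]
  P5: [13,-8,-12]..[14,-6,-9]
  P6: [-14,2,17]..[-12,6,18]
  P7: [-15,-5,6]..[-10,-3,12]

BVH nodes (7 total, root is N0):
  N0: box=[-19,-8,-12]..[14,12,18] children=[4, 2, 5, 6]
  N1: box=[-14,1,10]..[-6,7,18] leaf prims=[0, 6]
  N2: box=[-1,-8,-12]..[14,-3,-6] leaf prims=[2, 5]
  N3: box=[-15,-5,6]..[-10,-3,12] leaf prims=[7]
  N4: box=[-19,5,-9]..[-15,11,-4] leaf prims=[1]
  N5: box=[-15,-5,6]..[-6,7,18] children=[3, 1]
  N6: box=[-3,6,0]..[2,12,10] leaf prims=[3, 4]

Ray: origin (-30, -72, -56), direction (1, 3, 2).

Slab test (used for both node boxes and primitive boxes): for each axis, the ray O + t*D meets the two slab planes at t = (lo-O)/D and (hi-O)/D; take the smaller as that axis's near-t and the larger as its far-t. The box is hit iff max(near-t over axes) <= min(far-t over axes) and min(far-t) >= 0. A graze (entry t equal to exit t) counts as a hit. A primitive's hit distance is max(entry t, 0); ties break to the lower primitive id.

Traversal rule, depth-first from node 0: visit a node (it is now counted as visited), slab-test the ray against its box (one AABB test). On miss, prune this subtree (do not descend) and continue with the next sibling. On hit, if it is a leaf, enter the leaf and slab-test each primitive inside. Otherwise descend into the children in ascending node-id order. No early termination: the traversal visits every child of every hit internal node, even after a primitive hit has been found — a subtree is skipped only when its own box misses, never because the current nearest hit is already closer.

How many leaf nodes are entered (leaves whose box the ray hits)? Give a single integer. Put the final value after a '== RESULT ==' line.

Traverse from the root:
N0 x:[11,44] y:[64/3,28] z:[22,37] -> hit [22,28], descend [2, 4, 5, 6]
  N2 x:[29,44] y:[64/3,23] z:[22,25] -> miss, prune
  N4 x:[11,15] y:[77/3,83/3] z:[47/2,26] -> miss, prune
  N5 x:[15,24] y:[67/3,79/3] z:[31,37] -> miss, prune
  N6 x:[27,32] y:[26,28] z:[28,33] -> hit [28,28] leaf, test {P3(miss), P4@t=28}

5 AABB tests over nodes [0, 2, 4, 5, 6]; 1 leaf entered; closest P4.

== RESULT ==
1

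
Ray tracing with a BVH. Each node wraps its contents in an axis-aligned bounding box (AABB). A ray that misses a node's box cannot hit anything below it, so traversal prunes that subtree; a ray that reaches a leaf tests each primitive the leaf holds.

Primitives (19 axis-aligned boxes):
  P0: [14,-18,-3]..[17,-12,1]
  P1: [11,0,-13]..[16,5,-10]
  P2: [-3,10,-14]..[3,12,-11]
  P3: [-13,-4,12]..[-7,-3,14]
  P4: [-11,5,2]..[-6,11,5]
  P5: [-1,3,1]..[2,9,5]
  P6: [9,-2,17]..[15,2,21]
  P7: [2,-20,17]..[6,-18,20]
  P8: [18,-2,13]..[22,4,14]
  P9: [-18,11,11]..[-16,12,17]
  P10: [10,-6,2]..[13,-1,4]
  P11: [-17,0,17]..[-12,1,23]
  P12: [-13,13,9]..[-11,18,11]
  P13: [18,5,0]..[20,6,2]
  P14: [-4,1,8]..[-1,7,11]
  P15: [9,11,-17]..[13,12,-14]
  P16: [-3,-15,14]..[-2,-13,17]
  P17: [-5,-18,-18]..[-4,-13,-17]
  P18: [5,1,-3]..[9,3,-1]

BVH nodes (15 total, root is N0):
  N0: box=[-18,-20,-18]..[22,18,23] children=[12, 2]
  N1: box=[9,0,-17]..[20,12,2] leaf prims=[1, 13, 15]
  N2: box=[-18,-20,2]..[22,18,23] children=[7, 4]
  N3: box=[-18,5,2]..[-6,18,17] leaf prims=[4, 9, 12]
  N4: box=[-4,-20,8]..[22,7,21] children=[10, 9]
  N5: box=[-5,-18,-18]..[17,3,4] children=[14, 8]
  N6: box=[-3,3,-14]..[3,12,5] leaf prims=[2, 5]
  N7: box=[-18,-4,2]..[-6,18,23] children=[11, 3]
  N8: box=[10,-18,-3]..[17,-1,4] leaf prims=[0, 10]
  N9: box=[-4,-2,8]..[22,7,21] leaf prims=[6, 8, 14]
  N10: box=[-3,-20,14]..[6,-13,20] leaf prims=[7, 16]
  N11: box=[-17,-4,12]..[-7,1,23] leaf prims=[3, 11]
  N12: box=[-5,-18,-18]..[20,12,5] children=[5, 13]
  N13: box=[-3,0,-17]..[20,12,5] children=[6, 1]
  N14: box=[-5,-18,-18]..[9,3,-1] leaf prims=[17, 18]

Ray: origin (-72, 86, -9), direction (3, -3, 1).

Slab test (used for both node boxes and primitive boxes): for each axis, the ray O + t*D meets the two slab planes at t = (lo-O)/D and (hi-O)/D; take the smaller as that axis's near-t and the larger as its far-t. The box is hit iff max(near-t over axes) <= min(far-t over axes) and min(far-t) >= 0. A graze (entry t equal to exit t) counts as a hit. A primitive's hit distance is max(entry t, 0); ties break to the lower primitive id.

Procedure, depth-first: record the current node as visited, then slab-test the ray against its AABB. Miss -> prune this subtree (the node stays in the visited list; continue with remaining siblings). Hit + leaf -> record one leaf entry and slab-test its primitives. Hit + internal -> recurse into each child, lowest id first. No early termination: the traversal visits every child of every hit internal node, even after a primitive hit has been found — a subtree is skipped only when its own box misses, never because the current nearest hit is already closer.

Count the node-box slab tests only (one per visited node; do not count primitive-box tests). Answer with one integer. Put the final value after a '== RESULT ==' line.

Trace the traversal:
N0 x:[18,94/3] y:[68/3,106/3] z:[-9,32] -> hit [68/3,94/3], descend [2, 12]
  N2 x:[18,94/3] y:[68/3,106/3] z:[11,32] -> hit [68/3,94/3], descend [4, 7]
    N4 x:[68/3,94/3] y:[79/3,106/3] z:[17,30] -> hit [79/3,30], descend [9, 10]
      N9 x:[68/3,94/3] y:[79/3,88/3] z:[17,30] -> hit [79/3,88/3] leaf, test {P6@t=28, P8(miss), P14(miss)}
      N10 x:[23,26] y:[33,106/3] z:[23,29] -> miss, prune
    N7 x:[18,22] y:[68/3,30] z:[11,32] -> miss, prune
  N12 x:[67/3,92/3] y:[74/3,104/3] z:[-9,14] -> miss, prune

7 AABB tests over nodes [0, 2, 4, 9, 10, 7, 12]; 1 leaf entered; closest P6.

== RESULT ==
7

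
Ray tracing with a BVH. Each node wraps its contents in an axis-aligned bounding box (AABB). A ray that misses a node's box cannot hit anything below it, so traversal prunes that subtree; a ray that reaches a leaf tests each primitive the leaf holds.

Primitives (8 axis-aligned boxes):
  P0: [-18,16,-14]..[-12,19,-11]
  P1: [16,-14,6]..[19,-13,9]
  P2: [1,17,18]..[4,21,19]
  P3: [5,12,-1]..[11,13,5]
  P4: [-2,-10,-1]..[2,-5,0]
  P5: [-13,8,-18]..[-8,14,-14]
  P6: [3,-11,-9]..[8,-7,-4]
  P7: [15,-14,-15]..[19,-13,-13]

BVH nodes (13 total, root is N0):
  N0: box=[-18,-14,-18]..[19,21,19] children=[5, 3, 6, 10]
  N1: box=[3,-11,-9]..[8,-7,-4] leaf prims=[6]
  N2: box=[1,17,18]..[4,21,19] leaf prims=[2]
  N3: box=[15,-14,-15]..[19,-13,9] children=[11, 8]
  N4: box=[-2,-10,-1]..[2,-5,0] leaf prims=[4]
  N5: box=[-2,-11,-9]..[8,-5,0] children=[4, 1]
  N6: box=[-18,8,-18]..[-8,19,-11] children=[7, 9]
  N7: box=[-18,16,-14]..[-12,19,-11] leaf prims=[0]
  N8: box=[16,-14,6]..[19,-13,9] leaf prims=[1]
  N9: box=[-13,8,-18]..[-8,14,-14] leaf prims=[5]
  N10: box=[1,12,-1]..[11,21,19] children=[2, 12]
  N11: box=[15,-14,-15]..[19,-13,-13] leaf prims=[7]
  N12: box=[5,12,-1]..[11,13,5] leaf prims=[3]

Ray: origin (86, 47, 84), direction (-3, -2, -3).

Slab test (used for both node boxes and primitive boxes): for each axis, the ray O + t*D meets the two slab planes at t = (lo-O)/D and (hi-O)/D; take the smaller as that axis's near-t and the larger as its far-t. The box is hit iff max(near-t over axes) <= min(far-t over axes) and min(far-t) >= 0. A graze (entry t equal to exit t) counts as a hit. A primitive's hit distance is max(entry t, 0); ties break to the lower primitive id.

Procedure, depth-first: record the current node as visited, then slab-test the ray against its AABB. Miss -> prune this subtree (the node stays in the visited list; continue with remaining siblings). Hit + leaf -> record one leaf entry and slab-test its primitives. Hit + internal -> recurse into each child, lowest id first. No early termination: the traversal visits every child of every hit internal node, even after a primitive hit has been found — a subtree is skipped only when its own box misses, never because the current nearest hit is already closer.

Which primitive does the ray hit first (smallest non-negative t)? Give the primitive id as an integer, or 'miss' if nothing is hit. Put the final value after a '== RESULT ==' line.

Walk:
N0 x:[67/3,104/3] y:[13,61/2] z:[65/3,34] -> hit [67/3,61/2], descend [3, 5, 6, 10]
  N3 x:[67/3,71/3] y:[30,61/2] z:[25,33] -> miss, prune
  N5 x:[26,88/3] y:[26,29] z:[28,31] -> hit [28,29], descend [1, 4]
    N1 x:[26,83/3] y:[27,29] z:[88/3,31] -> miss, prune
    N4 x:[28,88/3] y:[26,57/2] z:[28,85/3] -> hit [28,85/3] leaf, test {P4@t=28}
  N6 x:[94/3,104/3] y:[14,39/2] z:[95/3,34] -> miss, prune
  N10 x:[25,85/3] y:[13,35/2] z:[65/3,85/3] -> miss, prune

Summary -> nodes [0, 3, 5, 1, 4, 6, 10]; box-tests=7; leaf-entries=1; first=P4

== RESULT ==
4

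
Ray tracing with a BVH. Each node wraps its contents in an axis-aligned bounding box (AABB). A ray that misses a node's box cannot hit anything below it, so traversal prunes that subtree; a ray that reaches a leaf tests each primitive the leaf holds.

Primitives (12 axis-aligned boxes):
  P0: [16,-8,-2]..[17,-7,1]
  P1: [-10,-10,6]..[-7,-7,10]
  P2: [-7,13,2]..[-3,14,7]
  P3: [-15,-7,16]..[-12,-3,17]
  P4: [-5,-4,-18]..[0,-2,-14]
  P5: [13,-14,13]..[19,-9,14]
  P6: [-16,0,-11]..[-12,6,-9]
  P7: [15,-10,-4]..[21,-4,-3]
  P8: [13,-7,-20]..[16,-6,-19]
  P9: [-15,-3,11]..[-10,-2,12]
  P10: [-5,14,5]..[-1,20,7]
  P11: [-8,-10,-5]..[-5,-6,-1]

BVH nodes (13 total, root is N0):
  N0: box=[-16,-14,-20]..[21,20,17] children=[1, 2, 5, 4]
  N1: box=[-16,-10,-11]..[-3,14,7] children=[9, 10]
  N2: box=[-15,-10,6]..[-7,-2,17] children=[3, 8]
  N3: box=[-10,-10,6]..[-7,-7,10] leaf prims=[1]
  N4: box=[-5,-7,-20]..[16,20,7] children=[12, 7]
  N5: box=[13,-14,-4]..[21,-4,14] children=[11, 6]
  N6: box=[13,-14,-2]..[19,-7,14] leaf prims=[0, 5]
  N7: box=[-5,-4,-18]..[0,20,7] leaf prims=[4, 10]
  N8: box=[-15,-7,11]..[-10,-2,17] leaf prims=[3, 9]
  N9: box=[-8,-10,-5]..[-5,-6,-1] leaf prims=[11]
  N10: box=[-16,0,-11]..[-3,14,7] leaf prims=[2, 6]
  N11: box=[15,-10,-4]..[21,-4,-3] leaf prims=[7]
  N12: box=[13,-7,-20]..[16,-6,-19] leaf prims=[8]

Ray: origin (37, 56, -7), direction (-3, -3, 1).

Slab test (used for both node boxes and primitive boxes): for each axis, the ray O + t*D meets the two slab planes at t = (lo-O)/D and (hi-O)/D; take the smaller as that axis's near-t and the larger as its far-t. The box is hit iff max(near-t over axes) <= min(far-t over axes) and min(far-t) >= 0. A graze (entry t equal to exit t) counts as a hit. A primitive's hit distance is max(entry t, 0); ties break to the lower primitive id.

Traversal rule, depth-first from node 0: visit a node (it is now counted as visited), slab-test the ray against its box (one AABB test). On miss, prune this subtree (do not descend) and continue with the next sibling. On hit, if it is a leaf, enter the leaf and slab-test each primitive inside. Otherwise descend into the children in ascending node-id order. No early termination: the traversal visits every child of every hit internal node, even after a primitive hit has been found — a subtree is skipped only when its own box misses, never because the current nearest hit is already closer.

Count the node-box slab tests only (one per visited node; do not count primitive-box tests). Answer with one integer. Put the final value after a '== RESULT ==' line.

Trace the traversal:
N0 x:[16/3,53/3] y:[12,70/3] z:[-13,24] -> hit [12,53/3], descend [1, 2, 4, 5]
  N1 x:[40/3,53/3] y:[14,22] z:[-4,14] -> hit [14,14], descend [9, 10]
    N9 x:[14,15] y:[62/3,22] z:[2,6] -> miss, prune
    N10 x:[40/3,53/3] y:[14,56/3] z:[-4,14] -> hit [14,14] leaf, test {P2@t=14, P6(miss)}
  N2 x:[44/3,52/3] y:[58/3,22] z:[13,24] -> miss, prune
  N4 x:[7,14] y:[12,21] z:[-13,14] -> hit [12,14], descend [7, 12]
    N7 x:[37/3,14] y:[12,20] z:[-11,14] -> hit [37/3,14] leaf, test {P4(miss), P10@t=38/3}
    N12 x:[7,8] y:[62/3,21] z:[-13,-12] -> miss, prune
  N5 x:[16/3,8] y:[20,70/3] z:[3,21] -> miss, prune

Summary -> nodes [0, 1, 9, 10, 2, 4, 7, 12, 5]; box-tests=9; leaf-entries=2; first=P10

== RESULT ==
9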